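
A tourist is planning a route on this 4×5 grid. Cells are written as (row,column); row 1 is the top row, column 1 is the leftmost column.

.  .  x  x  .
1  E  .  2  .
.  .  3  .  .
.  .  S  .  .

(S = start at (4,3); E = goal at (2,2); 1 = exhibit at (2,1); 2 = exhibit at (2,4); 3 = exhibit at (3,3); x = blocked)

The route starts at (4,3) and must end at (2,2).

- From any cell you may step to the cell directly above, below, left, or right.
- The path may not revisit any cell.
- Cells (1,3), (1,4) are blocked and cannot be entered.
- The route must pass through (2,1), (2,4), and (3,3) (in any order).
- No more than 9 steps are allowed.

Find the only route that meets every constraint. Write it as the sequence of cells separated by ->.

(4,3) -> (4,4) -> (3,4) -> (2,4) -> (2,3) -> (3,3) -> (3,2) -> (3,1) -> (2,1) -> (2,2)

Any route must reach (2,1), (2,4), and (3,3) and still end at (2,2) within 9 moves, so the order of the required stops is forced.
Route from (4,3): right 1 to (4,4), up 2 to (2,4), left 1 to (2,3), down 1 to (3,3), left 2 to (3,1), up 1 to (2,1), right 1 to (2,2) — 9 moves in all.
Check: all required cells visited; 9 ≤ 9 moves.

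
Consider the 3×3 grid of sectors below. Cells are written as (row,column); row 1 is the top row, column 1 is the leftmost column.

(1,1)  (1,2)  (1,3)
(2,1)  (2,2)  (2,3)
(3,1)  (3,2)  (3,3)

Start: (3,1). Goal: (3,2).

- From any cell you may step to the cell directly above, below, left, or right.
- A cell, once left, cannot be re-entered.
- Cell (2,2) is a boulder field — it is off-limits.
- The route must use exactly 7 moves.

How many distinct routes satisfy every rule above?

1

Need simple routes of exactly 7 moves from (3,1) to (3,2) (Manhattan distance 1, so 3 moves are spent on a detour and 3 undoing it).
Enumerating: (3,1) (2,1) (1,1) (1,2) (1,3) (2,3) (3,3) (3,2).
That gives 1 route.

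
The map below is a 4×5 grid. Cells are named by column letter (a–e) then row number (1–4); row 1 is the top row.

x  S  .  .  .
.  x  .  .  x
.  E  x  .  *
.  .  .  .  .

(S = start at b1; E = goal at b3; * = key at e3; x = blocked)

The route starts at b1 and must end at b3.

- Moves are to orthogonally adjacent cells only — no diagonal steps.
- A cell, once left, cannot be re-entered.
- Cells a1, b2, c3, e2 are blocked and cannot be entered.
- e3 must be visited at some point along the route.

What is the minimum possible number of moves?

Any route passes through e3 somewhere between b1 and b3. Summing Manhattan distances along the two legs (b1 → e3 → b3) gives a lower bound of 5 + 3 = 8 moves.
That bound ignores the blocked cells. Measuring each leg by the fewest moves that actually steer around them (b1→e3: 5; e3→b3: 5) raises the lower bound to 10.
A route of 10 moves exists: b1 → c1 → c2 → d2 → d3 → e3 → e4 → d4 → c4 → b4 → b3.
Since 10 matches that lower bound, it is optimal.

10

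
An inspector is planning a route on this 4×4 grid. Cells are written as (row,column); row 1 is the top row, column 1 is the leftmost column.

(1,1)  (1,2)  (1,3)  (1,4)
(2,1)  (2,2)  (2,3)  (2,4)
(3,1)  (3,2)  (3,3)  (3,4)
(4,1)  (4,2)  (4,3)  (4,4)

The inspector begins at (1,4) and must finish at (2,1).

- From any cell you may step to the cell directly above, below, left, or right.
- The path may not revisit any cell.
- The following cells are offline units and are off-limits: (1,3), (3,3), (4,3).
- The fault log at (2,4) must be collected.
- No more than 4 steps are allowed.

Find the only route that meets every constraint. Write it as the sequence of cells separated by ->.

(1,4) -> (2,4) -> (2,3) -> (2,2) -> (2,1)

Any route must reach (2,4) and still end at (2,1) within 4 moves, so the order of the required stops is forced.
Route from (1,4): down to (2,4), 3× left (reaching (2,1)) — 4 moves in all.
Check: all required cells visited; 4 ≤ 4 moves.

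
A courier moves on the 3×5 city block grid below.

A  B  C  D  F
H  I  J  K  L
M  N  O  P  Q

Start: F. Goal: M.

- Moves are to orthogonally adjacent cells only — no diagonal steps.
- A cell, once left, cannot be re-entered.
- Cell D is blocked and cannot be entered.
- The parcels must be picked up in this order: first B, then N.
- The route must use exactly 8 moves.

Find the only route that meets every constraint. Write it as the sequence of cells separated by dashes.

The waypoints must appear in the order B, N, with no cell reused.
Route from F: down to L, 2× left (reaching J), up to C, left to B, 2× down (reaching N), left to M — 8 moves in all.
Check: order respected (B at step 5, N at step 7); 8 moves as required.

F - L - K - J - C - B - I - N - M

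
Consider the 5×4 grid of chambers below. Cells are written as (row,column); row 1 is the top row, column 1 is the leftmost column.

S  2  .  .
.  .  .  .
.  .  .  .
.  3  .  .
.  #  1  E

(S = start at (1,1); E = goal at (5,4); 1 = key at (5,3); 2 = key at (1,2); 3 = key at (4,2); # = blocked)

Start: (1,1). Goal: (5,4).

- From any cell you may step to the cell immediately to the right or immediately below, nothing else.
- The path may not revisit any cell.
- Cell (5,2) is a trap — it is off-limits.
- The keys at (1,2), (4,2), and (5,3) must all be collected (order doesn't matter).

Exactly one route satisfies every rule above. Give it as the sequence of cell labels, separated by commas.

Moves only go right or down, so the column and row indices never decrease.
Route from (1,1): right to (1,2), 3× down (reaching (4,2)), right to (4,3), down to (5,3), right to (5,4) — 7 moves in all.
Check: all required cells visited.

(1,1), (1,2), (2,2), (3,2), (4,2), (4,3), (5,3), (5,4)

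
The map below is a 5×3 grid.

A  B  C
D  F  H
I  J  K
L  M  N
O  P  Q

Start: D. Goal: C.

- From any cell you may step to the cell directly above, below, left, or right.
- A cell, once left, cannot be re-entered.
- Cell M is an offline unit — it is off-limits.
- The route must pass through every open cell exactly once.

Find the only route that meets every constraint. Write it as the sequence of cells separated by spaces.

Need to visit all 14 open cells exactly once, starting at D and ending at C.
Cell L has only two open neighbours (I and O), so the path must pass straight through it: one of those is the cell it's entered from and the other is where it exits.
Route from D: up to A, right to B, 2× down (reaching J), left to I, 2× down (reaching O), 2× right (reaching Q), 4× up (reaching C) — 13 moves in all.
Check: all 14 open cells covered.

D A B F J I L O P Q N K H C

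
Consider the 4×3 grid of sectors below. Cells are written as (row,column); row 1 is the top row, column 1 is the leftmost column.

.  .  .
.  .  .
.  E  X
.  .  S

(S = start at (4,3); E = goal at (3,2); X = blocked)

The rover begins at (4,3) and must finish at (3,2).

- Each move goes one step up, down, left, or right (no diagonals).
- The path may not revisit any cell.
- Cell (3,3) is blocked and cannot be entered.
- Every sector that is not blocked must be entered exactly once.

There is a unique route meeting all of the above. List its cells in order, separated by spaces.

Need to visit all 11 open cells exactly once, starting at (4,3) and ending at (3,2).
Cell (2,3) has only two open neighbours ((1,3) and (2,2)), so the path must pass straight through it: one of those is the cell it's entered from and the other is where it exits.
Route from (4,3): left 2 to (4,1), up 3 to (1,1), right 2 to (1,3), down 1 to (2,3), left 1 to (2,2), down 1 to (3,2) — 10 moves in all.
Check: all 11 open cells covered.

(4,3) (4,2) (4,1) (3,1) (2,1) (1,1) (1,2) (1,3) (2,3) (2,2) (3,2)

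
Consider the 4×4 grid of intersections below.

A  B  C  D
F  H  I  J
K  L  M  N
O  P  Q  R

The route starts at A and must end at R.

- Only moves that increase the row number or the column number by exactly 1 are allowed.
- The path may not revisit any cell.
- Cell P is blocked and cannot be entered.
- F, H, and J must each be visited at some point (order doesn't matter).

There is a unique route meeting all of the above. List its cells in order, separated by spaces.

Moves only go right or down, so the column and row indices never decrease.
Route from A: down to F, 3× right (reaching J), 2× down (reaching R) — 6 moves in all.
Check: all required cells visited.

A F H I J N R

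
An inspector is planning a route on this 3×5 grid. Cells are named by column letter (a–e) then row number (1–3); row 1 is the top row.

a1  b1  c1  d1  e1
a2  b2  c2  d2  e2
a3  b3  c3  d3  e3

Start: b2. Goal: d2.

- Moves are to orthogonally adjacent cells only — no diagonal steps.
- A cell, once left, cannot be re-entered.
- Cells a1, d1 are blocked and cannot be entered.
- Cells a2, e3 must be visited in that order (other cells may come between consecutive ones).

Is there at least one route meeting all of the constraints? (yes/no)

yes

One route that works: b2 → a2 → a3 → b3 → c3 → d3 → e3 → e2 → d2.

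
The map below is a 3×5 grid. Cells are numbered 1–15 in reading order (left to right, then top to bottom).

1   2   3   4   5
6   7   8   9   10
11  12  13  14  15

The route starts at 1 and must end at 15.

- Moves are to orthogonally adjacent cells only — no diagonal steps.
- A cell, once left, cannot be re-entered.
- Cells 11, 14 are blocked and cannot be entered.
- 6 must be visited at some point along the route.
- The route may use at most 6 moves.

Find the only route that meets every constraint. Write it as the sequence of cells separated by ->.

1 -> 6 -> 7 -> 8 -> 9 -> 10 -> 15

The budget equals the shortest possible length, so every move has to be on a shortest route through the required cells.
Route from 1: down 1 to 6, right 4 to 10, down 1 to 15 — 6 moves in all.
Check: all required cells visited; 6 ≤ 6 moves.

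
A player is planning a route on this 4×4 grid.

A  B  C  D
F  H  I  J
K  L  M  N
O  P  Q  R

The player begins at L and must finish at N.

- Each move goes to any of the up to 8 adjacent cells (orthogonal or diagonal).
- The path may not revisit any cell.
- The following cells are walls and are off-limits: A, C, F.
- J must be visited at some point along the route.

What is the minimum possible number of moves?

3

Any route passes through J somewhere between L and N. Summing Chebyshev distances along the two legs (L → J → N) gives a lower bound of 2 + 1 = 3 moves.
A route of 3 moves achieves this: L → I → J → N.
Since 3 matches the lower bound, it is optimal.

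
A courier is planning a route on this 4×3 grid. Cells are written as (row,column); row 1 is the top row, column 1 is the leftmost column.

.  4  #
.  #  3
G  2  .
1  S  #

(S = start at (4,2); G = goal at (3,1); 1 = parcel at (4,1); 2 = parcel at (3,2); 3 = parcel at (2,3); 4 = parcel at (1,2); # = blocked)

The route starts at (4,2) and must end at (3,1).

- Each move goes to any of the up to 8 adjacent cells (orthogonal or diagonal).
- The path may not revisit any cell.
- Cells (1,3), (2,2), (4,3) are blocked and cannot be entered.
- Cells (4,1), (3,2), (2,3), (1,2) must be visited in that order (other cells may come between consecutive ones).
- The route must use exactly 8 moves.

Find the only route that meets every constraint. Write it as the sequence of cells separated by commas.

The waypoints must appear in the order (4,1), (3,2), (2,3), (1,2), with no cell reused.
Route from (4,2): left 1 to (4,1), up-right 1 to (3,2), right 1 to (3,3), up 1 to (2,3), up-left 1 to (1,2), left 1 to (1,1), down 2 to (3,1) — 8 moves in all.
Check: order respected (1 at step 1, 2 at step 2, 3 at step 4, 4 at step 5); 8 moves as required.

(4,2), (4,1), (3,2), (3,3), (2,3), (1,2), (1,1), (2,1), (3,1)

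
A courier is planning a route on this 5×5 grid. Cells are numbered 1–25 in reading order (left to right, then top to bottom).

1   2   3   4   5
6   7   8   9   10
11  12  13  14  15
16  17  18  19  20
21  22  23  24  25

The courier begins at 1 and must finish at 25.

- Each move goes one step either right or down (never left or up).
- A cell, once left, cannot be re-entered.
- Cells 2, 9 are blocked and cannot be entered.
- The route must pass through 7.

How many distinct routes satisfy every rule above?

A right/down-only route from 1 to 25 makes exactly 4 down-moves and 4 right-moves in some order.
With no other constraints that would be C(8,4) = 70 routes.
Split at 7 and multiply the segment counts (each segment already excludes blocked cells): 1→7: 1; 7→25: 16; product = 16.
That gives 16 routes.

16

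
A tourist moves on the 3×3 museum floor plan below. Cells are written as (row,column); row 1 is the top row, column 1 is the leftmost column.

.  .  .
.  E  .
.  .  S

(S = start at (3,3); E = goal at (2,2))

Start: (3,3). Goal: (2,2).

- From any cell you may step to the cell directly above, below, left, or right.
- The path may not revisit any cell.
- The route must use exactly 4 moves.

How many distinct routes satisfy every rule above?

Need simple routes of exactly 4 moves from (3,3) to (2,2) (Manhattan distance 2, so 1 moves are spent on a detour and 1 undoing it).
Enumerating: (3,3) (2,3) (1,3) (1,2) (2,2) | (3,3) (3,2) (3,1) (2,1) (2,2).
That gives 2 routes.

2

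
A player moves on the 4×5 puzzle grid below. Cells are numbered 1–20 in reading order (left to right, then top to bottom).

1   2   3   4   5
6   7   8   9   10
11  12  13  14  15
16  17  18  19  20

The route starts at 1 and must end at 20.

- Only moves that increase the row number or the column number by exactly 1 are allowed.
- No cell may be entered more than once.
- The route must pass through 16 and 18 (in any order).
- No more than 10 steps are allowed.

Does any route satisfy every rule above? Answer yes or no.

yes

One route that works: 1 → 6 → 11 → 16 → 17 → 18 → 19 → 20.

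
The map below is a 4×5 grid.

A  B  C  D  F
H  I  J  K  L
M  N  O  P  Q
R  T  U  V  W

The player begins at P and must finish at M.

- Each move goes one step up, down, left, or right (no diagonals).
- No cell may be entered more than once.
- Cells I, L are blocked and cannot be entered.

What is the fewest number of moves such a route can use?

The Manhattan distance from P to M is |3−3| + |4−1| = 3, so at least 3 moves are needed.
A route of 3 moves achieves this: P → O → N → M.
Since 3 matches the lower bound, it is optimal.

3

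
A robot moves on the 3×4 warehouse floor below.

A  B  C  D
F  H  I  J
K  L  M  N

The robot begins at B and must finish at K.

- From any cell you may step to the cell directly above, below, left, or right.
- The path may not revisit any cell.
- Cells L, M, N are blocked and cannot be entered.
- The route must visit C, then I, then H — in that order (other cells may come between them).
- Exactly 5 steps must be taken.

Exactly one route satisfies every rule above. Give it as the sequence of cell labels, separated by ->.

B -> C -> I -> H -> F -> K

The waypoints must appear in the order C, I, H, with no cell reused.
Route from B: right 1 to C, down 1 to I, left 2 to F, down 1 to K — 5 moves in all.
Check: order respected (C at step 1, I at step 2, H at step 3); 5 moves as required.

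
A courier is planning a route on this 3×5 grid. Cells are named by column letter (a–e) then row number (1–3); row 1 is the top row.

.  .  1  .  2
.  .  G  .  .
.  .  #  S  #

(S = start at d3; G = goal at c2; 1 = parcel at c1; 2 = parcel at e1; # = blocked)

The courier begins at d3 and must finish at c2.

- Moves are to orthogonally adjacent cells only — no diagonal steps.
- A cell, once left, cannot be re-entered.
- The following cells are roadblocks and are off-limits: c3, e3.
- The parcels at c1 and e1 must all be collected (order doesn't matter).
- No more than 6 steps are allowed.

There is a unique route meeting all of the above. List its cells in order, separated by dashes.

d3 - d2 - e2 - e1 - d1 - c1 - c2

The budget equals the shortest possible length, so every move has to be on a shortest route through the required cells.
Route from d3: up 1 to d2, right 1 to e2, up 1 to e1, left 2 to c1, down 1 to c2 — 6 moves in all.
Check: all required cells visited; 6 ≤ 6 moves.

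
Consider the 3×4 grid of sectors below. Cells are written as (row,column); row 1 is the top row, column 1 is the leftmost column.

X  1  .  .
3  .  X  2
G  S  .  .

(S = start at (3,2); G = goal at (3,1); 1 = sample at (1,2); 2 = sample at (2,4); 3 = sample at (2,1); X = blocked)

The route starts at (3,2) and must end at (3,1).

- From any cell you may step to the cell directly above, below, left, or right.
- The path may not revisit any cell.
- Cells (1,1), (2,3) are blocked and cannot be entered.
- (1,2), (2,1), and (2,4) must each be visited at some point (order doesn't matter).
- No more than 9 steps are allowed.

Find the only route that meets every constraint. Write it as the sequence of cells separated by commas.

Any route must reach (1,2), (2,1), and (2,4) and still end at (3,1) within 9 moves, so the order of the required stops is forced.
Route from (3,2): right 2 to (3,4), up 2 to (1,4), left 2 to (1,2), down 1 to (2,2), left 1 to (2,1), down 1 to (3,1) — 9 moves in all.
Check: all required cells visited; 9 ≤ 9 moves.

(3,2), (3,3), (3,4), (2,4), (1,4), (1,3), (1,2), (2,2), (2,1), (3,1)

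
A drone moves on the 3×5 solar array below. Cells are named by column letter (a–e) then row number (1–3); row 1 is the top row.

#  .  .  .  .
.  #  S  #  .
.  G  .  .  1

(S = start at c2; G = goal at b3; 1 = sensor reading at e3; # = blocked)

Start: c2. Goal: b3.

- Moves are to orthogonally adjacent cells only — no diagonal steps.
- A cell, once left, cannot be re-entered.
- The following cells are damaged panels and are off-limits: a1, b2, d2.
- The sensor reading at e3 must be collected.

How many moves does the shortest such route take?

8

Any route passes through e3 somewhere between c2 and b3. Summing Manhattan distances along the two legs (c2 → e3 → b3) gives a lower bound of 3 + 3 = 6 moves.
The shortest route satisfying every rule uses 8 moves: c2 → c1 → d1 → e1 → e2 → e3 → d3 → c3 → b3.
The no-revisit rule (legs can't share cells) pushes the minimum above the 6-move bound; an exhaustive check rules out every length from 6 to 7, leaving 8 as the minimum.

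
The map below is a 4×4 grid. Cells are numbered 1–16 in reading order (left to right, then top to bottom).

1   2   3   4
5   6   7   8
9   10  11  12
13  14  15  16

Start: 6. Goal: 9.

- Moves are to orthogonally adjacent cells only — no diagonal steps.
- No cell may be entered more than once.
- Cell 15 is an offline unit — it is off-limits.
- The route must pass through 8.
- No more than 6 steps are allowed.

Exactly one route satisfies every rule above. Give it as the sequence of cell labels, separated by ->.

The budget equals the shortest possible length, so every move has to be on a shortest route through the required cells.
Route from 6: 2× right (reaching 8), down to 12, 3× left (reaching 9) — 6 moves in all.
Check: all required cells visited; 6 ≤ 6 moves.

6 -> 7 -> 8 -> 12 -> 11 -> 10 -> 9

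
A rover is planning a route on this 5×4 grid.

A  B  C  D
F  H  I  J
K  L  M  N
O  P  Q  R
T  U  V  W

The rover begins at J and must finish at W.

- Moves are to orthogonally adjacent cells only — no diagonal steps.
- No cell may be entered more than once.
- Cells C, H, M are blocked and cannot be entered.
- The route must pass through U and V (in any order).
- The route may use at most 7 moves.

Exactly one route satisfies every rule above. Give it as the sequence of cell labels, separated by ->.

The budget equals the shortest possible length, so every move has to be on a shortest route through the required cells.
Route from J: down 2 to R, left 2 to P, down 1 to U, right 2 to W — 7 moves in all.
Check: all required cells visited; 7 ≤ 7 moves.

J -> N -> R -> Q -> P -> U -> V -> W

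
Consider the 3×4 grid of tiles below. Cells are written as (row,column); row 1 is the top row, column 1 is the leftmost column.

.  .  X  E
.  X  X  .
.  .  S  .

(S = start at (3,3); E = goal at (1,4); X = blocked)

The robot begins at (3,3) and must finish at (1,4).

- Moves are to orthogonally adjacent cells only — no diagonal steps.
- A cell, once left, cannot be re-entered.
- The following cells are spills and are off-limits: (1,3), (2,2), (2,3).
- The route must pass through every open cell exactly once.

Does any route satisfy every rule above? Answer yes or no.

no

Cell (1,2) has only one open neighbour but is neither the start nor the goal, so a Hamiltonian route would have to both enter and leave it through the same neighbour — impossible without revisiting.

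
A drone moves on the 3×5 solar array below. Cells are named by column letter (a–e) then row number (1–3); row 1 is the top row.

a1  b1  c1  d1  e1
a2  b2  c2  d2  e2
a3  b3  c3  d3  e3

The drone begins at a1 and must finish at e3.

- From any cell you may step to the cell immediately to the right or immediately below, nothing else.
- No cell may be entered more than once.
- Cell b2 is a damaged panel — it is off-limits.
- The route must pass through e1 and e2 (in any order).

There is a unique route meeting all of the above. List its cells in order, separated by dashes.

Moves only go right or down, so the column and row indices never decrease.
Route from a1: right 4 to e1, down 2 to e3 — 6 moves in all.
Check: all required cells visited.

a1 - b1 - c1 - d1 - e1 - e2 - e3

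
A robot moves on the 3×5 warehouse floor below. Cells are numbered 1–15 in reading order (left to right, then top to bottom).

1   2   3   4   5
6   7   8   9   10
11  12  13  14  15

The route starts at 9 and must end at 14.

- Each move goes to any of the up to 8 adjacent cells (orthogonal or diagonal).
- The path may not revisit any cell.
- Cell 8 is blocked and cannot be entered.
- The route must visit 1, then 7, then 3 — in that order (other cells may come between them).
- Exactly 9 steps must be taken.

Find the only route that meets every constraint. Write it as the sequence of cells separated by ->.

9 -> 13 -> 12 -> 6 -> 1 -> 7 -> 3 -> 4 -> 10 -> 14

The waypoints must appear in the order 1, 7, 3, with no cell reused.
Route from 9: down-left to 13, left to 12, up-left to 6, up to 1, down-right to 7, up-right to 3, right to 4, down-right to 10, down-left to 14 — 9 moves in all.
Check: order respected (1 at step 4, 7 at step 5, 3 at step 6); 9 moves as required.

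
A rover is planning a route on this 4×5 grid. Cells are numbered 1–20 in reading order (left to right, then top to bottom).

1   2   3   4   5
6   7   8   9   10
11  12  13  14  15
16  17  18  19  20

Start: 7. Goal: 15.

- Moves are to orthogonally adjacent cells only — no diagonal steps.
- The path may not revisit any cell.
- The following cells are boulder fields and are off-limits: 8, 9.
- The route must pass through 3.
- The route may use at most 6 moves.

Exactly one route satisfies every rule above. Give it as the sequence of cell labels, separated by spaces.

7 2 3 4 5 10 15

The budget equals the shortest possible length, so every move has to be on a shortest route through the required cells.
Route from 7: up to 2, 3× right (reaching 5), 2× down (reaching 15) — 6 moves in all.
Check: all required cells visited; 6 ≤ 6 moves.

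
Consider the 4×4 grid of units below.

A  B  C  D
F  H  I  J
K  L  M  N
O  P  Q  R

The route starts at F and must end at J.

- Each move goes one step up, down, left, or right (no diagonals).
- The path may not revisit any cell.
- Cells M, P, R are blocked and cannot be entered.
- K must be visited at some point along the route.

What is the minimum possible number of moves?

Any route passes through K somewhere between F and J. Summing Manhattan distances along the two legs (F → K → J) gives a lower bound of 1 + 4 = 5 moves.
A route of 5 moves achieves this: F → K → L → H → I → J.
Since 5 matches the lower bound, it is optimal.

5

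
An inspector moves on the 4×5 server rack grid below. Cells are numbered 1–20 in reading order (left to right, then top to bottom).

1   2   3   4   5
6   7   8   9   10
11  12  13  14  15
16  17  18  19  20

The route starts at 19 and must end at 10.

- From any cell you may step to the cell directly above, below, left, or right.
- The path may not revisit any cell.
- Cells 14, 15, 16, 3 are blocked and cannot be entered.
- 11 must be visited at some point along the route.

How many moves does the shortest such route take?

9

Any route passes through 11 somewhere between 19 and 10. Summing Manhattan distances along the two legs (19 → 11 → 10) gives a lower bound of 4 + 5 = 9 moves.
A route of 9 moves achieves this: 19 → 18 → 13 → 12 → 11 → 6 → 7 → 8 → 9 → 10.
Since 9 matches the lower bound, it is optimal.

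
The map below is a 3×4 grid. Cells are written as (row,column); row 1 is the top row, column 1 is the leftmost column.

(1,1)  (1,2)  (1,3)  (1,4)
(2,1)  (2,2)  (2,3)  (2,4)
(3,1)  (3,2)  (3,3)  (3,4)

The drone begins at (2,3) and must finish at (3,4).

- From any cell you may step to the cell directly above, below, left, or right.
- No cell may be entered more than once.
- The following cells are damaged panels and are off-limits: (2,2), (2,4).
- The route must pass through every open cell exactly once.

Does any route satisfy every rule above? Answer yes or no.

no

Cell (1,4) has only one open neighbour but is neither the start nor the goal, so a Hamiltonian route would have to both enter and leave it through the same neighbour — impossible without revisiting.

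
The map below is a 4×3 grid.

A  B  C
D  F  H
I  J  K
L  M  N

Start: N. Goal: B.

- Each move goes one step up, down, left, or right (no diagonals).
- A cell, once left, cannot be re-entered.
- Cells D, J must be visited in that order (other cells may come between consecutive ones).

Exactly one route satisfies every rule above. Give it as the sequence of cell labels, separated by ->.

The waypoints must appear in the order D, J, with no cell reused.
Route from N: left 2 to L, up 2 to D, right 1 to F, down 1 to J, right 1 to K, up 2 to C, left 1 to B — 10 moves in all.
Check: order respected (D at step 4, J at step 6).

N -> M -> L -> I -> D -> F -> J -> K -> H -> C -> B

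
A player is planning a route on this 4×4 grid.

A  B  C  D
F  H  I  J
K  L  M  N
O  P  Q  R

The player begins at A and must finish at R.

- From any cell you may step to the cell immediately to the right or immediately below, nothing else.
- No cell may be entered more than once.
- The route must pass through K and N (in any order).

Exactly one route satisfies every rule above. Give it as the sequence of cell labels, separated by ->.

Moves only go right or down, so the column and row indices never decrease.
Route from A: down 2 to K, right 3 to N, down 1 to R — 6 moves in all.
Check: all required cells visited.

A -> F -> K -> L -> M -> N -> R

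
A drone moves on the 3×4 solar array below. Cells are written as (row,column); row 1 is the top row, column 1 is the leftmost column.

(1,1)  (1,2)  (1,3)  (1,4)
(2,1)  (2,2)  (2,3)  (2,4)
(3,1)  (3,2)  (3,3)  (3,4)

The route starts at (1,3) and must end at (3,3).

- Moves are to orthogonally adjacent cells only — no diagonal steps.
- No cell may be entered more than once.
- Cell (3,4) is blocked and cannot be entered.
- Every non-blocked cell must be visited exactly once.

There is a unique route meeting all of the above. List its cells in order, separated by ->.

Need to visit all 11 open cells exactly once, starting at (1,3) and ending at (3,3).
Cell (2,4) has only two open neighbours ((1,4) and (2,3)), so the path must pass straight through it: one of those is the cell it's entered from and the other is where it exits.
Route from (1,3): right 1 to (1,4), down 1 to (2,4), left 2 to (2,2), up 1 to (1,2), left 1 to (1,1), down 2 to (3,1), right 2 to (3,3) — 10 moves in all.
Check: all 11 open cells covered.

(1,3) -> (1,4) -> (2,4) -> (2,3) -> (2,2) -> (1,2) -> (1,1) -> (2,1) -> (3,1) -> (3,2) -> (3,3)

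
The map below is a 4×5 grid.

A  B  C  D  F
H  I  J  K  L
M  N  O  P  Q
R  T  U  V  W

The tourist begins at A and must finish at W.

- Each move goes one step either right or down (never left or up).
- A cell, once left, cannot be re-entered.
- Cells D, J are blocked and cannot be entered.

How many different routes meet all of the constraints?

13

A right/down-only route from A to W makes exactly 3 down-moves and 4 right-moves in some order.
With no other constraints that would be C(7,3) = 35 routes.
Subtract routes through each blocked cell (inclusion–exclusion for overlaps): − through D: 4 − through J: 18 → 13.
That gives 13 routes.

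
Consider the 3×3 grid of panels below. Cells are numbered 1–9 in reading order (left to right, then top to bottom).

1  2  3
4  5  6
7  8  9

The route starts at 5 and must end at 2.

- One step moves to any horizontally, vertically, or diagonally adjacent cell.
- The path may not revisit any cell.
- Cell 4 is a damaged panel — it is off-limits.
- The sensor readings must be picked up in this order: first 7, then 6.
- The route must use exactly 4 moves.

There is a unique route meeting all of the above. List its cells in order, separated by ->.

5 -> 7 -> 8 -> 6 -> 2

The waypoints must appear in the order 7, 6, with no cell reused.
Route from 5: down-left 1 to 7, right 1 to 8, up-right 1 to 6, up-left 1 to 2 — 4 moves in all.
Check: order respected (7 at step 1, 6 at step 3); 4 moves as required.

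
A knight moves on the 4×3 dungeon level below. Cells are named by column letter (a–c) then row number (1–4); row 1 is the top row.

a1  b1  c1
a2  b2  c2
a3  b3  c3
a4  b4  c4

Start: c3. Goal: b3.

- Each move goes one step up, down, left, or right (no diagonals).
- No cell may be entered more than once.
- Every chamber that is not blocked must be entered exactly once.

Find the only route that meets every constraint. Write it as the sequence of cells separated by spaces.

Need to visit all 12 open cells exactly once, starting at c3 and ending at b3.
Cell c1 has only two open neighbours (c2 and b1), so the path must pass straight through it: one of those is the cell it's entered from and the other is where it exits.
Route from c3: down to c4, 2× left (reaching a4), 3× up (reaching a1), 2× right (reaching c1), down to c2, left to b2, down to b3 — 11 moves in all.
Check: all 12 open cells covered.

c3 c4 b4 a4 a3 a2 a1 b1 c1 c2 b2 b3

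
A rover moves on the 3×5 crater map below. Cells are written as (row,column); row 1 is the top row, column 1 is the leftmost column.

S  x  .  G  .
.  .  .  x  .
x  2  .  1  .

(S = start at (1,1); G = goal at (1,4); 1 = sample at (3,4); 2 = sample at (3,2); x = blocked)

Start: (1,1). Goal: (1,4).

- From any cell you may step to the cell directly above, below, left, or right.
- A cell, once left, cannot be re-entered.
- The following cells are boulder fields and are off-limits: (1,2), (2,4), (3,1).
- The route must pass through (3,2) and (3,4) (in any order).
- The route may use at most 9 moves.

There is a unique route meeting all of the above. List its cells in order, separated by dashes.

The 9-move cap with required stops at (3,2), (3,4) leaves no slack for detours.
Route from (1,1): down 1 to (2,1), right 1 to (2,2), down 1 to (3,2), right 3 to (3,5), up 2 to (1,5), left 1 to (1,4) — 9 moves in all.
Check: all required cells visited; 9 ≤ 9 moves.

(1,1) - (2,1) - (2,2) - (3,2) - (3,3) - (3,4) - (3,5) - (2,5) - (1,5) - (1,4)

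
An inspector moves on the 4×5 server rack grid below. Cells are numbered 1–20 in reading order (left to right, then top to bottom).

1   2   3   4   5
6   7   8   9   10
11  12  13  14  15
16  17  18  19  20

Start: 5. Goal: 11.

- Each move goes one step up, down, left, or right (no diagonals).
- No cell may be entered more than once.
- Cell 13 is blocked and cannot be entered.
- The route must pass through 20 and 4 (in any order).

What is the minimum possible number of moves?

Any route passes through 20 and 4 in some order between 5 and 11. Summing Manhattan distances along each leg and taking the cheapest ordering (5 → 4 → 20 → 11) gives a lower bound of 1 + 4 + 5 = 10 moves.
A route of 10 moves achieves this: 5 → 4 → 9 → 14 → 15 → 20 → 19 → 18 → 17 → 12 → 11.
Since 10 matches the lower bound, it is optimal.

10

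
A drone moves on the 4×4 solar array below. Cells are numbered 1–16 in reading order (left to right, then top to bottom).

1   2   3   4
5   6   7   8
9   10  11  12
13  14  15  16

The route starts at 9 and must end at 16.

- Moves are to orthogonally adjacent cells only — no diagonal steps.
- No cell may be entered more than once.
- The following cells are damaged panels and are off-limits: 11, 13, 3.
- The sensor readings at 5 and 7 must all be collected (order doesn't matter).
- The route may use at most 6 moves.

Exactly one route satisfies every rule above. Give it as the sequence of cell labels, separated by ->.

9 -> 5 -> 6 -> 7 -> 8 -> 12 -> 16

The 6-move cap with required stops at 5, 7 leaves no slack for detours.
Route from 9: up to 5, 3× right (reaching 8), 2× down (reaching 16) — 6 moves in all.
Check: all required cells visited; 6 ≤ 6 moves.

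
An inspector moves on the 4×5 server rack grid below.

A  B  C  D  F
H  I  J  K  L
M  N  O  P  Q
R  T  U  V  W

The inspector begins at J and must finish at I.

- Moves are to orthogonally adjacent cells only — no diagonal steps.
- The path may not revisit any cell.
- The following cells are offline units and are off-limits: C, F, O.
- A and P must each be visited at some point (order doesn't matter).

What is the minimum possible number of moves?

Any route passes through A and P in some order between J and I. Summing Manhattan distances along each leg and taking the cheapest ordering (J → P → A → I) gives a lower bound of 2 + 5 + 2 = 9 moves.
The shortest route satisfying every rule uses 11 moves: J → K → P → V → U → T → N → M → H → A → B → I.
The bound of 9 isn't tight here; checking systematically, no route of length 9 through 10 satisfies every constraint, so 11 is the minimum.

11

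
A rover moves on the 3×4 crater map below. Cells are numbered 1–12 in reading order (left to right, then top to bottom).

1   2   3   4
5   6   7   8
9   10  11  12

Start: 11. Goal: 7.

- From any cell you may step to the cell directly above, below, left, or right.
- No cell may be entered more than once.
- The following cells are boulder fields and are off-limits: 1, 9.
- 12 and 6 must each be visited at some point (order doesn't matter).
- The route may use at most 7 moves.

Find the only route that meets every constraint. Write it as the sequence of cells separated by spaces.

The 7-move cap with required stops at 12, 6 leaves no slack for detours.
Route from 11: right to 12, 2× up (reaching 4), 2× left (reaching 2), down to 6, right to 7 — 7 moves in all.
Check: all required cells visited; 7 ≤ 7 moves.

11 12 8 4 3 2 6 7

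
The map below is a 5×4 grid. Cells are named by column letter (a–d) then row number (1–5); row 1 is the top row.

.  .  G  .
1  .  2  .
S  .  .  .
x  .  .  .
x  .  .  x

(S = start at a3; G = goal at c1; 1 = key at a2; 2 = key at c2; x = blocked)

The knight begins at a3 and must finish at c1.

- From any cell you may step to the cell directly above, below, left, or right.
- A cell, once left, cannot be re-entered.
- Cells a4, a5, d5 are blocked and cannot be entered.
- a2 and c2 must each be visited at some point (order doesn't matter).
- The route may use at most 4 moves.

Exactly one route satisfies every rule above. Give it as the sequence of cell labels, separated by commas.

The budget equals the shortest possible length, so every move has to be on a shortest route through the required cells.
Route from a3: up to a2, 2× right (reaching c2), up to c1 — 4 moves in all.
Check: all required cells visited; 4 ≤ 4 moves.

a3, a2, b2, c2, c1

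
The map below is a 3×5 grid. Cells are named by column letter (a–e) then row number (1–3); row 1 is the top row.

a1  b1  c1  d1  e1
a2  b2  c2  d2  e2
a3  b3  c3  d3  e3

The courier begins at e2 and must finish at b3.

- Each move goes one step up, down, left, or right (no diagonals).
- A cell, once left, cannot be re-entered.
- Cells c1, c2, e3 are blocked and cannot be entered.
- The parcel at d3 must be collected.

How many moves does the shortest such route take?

4

Any route passes through d3 somewhere between e2 and b3. Summing Manhattan distances along the two legs (e2 → d3 → b3) gives a lower bound of 2 + 2 = 4 moves.
A route of 4 moves achieves this: e2 → d2 → d3 → c3 → b3.
Since 4 matches the lower bound, it is optimal.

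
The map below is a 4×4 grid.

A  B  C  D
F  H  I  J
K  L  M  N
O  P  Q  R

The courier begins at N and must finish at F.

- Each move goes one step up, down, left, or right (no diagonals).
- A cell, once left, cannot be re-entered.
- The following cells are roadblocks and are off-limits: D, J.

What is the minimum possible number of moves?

4

The Manhattan distance from N to F is |3−2| + |4−1| = 4, so at least 4 moves are needed.
A route of 4 moves achieves this: N → M → I → H → F.
Since 4 matches the lower bound, it is optimal.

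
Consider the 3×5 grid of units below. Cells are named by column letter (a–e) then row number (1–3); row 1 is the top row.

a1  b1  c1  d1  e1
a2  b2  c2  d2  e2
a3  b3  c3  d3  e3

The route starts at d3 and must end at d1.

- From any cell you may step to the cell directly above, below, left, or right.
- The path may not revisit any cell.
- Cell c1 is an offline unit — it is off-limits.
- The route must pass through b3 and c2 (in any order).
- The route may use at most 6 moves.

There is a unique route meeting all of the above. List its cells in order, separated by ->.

The budget equals the shortest possible length, so every move has to be on a shortest route through the required cells.
Route from d3: left 2 to b3, up 1 to b2, right 2 to d2, up 1 to d1 — 6 moves in all.
Check: all required cells visited; 6 ≤ 6 moves.

d3 -> c3 -> b3 -> b2 -> c2 -> d2 -> d1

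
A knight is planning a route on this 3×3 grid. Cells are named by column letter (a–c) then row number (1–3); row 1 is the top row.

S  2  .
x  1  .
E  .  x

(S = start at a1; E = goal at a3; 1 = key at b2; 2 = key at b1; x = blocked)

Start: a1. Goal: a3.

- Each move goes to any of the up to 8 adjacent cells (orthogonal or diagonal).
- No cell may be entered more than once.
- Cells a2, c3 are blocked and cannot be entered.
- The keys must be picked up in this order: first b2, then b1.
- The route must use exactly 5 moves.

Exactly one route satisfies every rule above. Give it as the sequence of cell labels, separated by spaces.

The waypoints must appear in the order b2, b1, with no cell reused.
Route from a1: down-right 1 to b2, up 1 to b1, down-right 1 to c2, down-left 1 to b3, left 1 to a3 — 5 moves in all.
Check: order respected (1 at step 1, 2 at step 2); 5 moves as required.

a1 b2 b1 c2 b3 a3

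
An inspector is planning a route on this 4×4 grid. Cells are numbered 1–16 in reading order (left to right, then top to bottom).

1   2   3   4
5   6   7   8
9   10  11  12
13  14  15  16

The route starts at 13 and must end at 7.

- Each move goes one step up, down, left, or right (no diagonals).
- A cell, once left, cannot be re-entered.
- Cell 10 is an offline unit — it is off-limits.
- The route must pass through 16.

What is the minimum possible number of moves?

6

Any route passes through 16 somewhere between 13 and 7. Summing Manhattan distances along the two legs (13 → 16 → 7) gives a lower bound of 3 + 3 = 6 moves.
A route of 6 moves achieves this: 13 → 14 → 15 → 16 → 12 → 8 → 7.
Since 6 matches the lower bound, it is optimal.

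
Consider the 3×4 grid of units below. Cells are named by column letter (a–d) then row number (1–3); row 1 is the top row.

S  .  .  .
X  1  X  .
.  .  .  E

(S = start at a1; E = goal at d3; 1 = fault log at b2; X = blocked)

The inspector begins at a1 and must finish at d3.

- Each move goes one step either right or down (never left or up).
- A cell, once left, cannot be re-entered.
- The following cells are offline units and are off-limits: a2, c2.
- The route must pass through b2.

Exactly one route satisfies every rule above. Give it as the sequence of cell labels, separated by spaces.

a1 b1 b2 b3 c3 d3

Moves only go right or down, so the column and row indices never decrease.
Route from a1: right to b1, 2× down (reaching b3), 2× right (reaching d3) — 5 moves in all.
Check: all required cells visited.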